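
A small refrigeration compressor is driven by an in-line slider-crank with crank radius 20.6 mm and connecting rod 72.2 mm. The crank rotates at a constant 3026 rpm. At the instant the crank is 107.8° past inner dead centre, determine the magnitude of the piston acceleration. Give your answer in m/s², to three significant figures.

1130

ω = 2π·3026/60 = 316.9 rad/s
x(θ) = r cosθ + √(L² − r² sin²θ); with ω constant, a = ω²·d²x/dθ².
d²x/dθ² = −r cosθ − r²(cos2θ)/√u − r⁴ sin²2θ/(4u^{3/2}),  u = L² − r² sin²θ = 0.00482814 m².
Substituting r = 0.0206 m, L = 0.0722 m, θ = 107.8°: d²x/dθ² = +0.011218 m.
a = ω²·d²x/dθ² = (316.9)²·(+0.011218) = +1126.4 m/s²;  |a| = 1126.4 m/s².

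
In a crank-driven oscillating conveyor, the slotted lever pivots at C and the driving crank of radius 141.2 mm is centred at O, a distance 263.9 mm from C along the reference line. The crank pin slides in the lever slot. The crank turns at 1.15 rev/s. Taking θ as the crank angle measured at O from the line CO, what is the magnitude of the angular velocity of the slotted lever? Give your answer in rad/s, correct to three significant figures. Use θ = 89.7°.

ω = 7.226 rad/s (from 1.15 rev/s).
Crank pin A relative to C: A = (d + r cosθ, r sinθ); lever angle φ = atan2(r sinθ, d + r cosθ).
Differentiating tanφ: φ̇ = rω(d cosθ + r)/(d² + r² + 2dr cosθ).
d² + r² + 2dr cosθ = |CA|² = 0.0899709 m²;  d cosθ + r = +0.14258 m.
|ω_lever| = |0.1412·7.226·+0.14258| / 0.0899709 = 1.6169 rad/s.

1.62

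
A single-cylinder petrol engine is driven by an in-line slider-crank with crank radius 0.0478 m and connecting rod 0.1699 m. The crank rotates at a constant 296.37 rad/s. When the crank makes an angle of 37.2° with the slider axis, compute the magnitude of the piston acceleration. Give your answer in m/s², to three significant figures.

3690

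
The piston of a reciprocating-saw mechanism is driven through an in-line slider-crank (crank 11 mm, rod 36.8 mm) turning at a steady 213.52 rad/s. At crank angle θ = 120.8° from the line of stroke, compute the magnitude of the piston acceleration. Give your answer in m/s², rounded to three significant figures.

ω = 213.5 rad/s
x(θ) = r cosθ + √(L² − r² sin²θ); with ω constant, a = ω²·d²x/dθ².
d²x/dθ² = −r cosθ − r²(cos2θ)/√u − r⁴ sin²2θ/(4u^{3/2}),  u = L² − r² sin²θ = 0.00126496 m².
Substituting r = 0.011 m, L = 0.0368 m, θ = 120.8°: d²x/dθ² = +0.0071876 m.
a = ω²·d²x/dθ² = (213.5)²·(+0.0071876) = +327.69 m/s²;  |a| = 327.69 m/s².

328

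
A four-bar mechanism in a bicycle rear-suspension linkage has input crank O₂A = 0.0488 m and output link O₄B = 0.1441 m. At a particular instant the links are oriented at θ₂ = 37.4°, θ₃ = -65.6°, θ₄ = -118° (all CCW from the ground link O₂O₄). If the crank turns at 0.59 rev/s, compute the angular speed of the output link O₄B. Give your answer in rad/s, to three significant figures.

1.54

ω₂ = 3.707 rad/s (from 0.59 rev/s).
Differentiating the loop-closure r₂e^{iθ₂}+r₃e^{iθ₃}=r₁+r₄e^{iθ₄} gives r₂ω₂e^{iθ₂}+r₃ω₃e^{iθ₃}=r₄ω₄e^{iθ₄}.
Eliminating the other unknown: ω₄ = r₂ω₂ sin(θ₂−θ₃) / [r₄ sin(θ₄−θ₃)].
Numerator sine = +0.97437; denominator sine = -0.79229.
Result = 0.0488·3.707·(+0.97437) / (0.1441·(-0.79229)) = -1.5439 rad/s; magnitude 1.5439 rad/s.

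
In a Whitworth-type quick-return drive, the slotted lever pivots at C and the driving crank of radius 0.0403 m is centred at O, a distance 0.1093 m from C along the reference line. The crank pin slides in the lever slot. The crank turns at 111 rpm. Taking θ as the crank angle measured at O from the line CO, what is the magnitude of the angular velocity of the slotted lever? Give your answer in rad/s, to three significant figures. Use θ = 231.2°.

1.64

ω = 11.62 rad/s (from 111 rpm).
Crank pin A relative to C: A = (d + r cosθ, r sinθ); lever angle φ = atan2(r sinθ, d + r cosθ).
Differentiating tanφ: φ̇ = rω(d cosθ + r)/(d² + r² + 2dr cosθ).
d² + r² + 2dr cosθ = |CA|² = 0.00805046 m²;  d cosθ + r = -0.028188 m.
|ω_lever| = |0.0403·11.62·-0.028188| / 0.00805046 = 1.6402 rad/s.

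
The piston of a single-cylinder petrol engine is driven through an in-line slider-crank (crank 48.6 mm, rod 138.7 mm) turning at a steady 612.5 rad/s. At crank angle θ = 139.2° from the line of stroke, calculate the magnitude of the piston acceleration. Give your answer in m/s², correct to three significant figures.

12600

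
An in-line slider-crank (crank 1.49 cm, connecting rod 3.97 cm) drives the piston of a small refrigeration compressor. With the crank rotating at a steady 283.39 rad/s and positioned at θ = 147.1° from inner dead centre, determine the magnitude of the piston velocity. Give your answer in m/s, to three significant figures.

ω = 283.4 rad/s
For an in-line slider-crank, x = r cosθ + √(L² − r² sin²θ), so v = −rω sinθ·[1 + r cosθ/√(L² − r² sin²θ)].
With r = 0.0149 m, L = 0.0397 m, θ = 147.1°: √(L² − r² sin²θ) = 0.038866 m.
v = −0.0149·283.4·0.54317·[1 + 0.0149·-0.83962/0.038866] = -1.5553 m/s.
|v| = 1.5553 m/s.

1.56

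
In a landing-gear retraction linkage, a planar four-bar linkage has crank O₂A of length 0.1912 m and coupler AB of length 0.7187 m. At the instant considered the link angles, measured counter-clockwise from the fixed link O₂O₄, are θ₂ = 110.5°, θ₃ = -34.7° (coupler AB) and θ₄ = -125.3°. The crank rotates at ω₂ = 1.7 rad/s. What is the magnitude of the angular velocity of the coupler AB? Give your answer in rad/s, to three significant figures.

0.374

ω₂ = 1.7 rad/s
Differentiating the loop-closure r₂e^{iθ₂}+r₃e^{iθ₃}=r₁+r₄e^{iθ₄} gives r₂ω₂e^{iθ₂}+r₃ω₃e^{iθ₃}=r₄ω₄e^{iθ₄}.
Eliminating the other unknown: ω₃ = r₂ω₂ sin(θ₄−θ₂) / [r₃ sin(θ₃−θ₄)].
Numerator sine = +0.82708; denominator sine = +0.99995.
Result = 0.1912·1.7·(+0.82708) / (0.7187·(+0.99995)) = +0.37408 rad/s; magnitude 0.37408 rad/s.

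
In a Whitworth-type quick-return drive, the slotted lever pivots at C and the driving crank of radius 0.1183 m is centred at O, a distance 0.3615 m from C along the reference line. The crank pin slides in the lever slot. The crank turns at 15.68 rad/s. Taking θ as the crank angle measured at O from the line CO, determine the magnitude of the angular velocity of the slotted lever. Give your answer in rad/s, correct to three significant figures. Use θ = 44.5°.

ω = 15.68 rad/s
Crank pin A relative to C: A = (d + r cosθ, r sinθ); lever angle φ = atan2(r sinθ, d + r cosθ).
Differentiating tanφ: φ̇ = rω(d cosθ + r)/(d² + r² + 2dr cosθ).
d² + r² + 2dr cosθ = |CA|² = 0.205682 m²;  d cosθ + r = +0.37614 m.
|ω_lever| = |0.1183·15.68·+0.37614| / 0.205682 = 3.3922 rad/s.

3.39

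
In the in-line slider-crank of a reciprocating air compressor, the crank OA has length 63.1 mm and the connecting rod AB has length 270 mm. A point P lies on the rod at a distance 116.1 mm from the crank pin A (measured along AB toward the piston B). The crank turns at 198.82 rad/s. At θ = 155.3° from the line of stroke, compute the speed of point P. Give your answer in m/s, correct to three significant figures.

8.05

ω = 198.8 rad/s.  Crank-pin speed |V_A| = rω = 12.546 m/s, perpendicular to OA.
Rod angle: sinφ = −(r/L) sinθ ⇒ φ = -5.604°; ω_rod = −rω cosθ/√(L²−r²sin²θ) = +42.417 rad/s.
V_P = V_A + ω_rod × AP, with AP = 0.1161 m along the rod.
Components: V_Px = −rω sinθ − a·ω_rod·sinφ = -4.7615 m/s;  V_Py = rω cosθ + a·ω_rod·cosφ = -6.4967 m/s.
|V_P| = √(V_Px² + V_Py²) = 8.0547 m/s.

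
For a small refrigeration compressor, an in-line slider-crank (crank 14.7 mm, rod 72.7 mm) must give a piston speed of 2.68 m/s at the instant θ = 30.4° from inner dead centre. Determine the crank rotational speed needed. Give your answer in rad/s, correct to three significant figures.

For an in-line slider-crank, |v_piston| = rω|sinθ|·[1 + r cosθ/√(L² − r² sin²θ)].
With r = 0.0147 m, L = 0.0727 m, θ = 30.4°: the bracketed kinematic factor |dx/dθ| = 0.0087429 m.
ω = v/|dx/dθ| = 2.68/0.0087429 = 306.54 rad/s.

307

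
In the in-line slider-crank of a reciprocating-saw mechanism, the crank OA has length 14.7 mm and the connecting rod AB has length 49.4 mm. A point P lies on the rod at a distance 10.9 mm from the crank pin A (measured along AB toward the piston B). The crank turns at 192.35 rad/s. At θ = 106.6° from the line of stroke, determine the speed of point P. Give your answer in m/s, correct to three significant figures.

ω = 192.3 rad/s.  Crank-pin speed |V_A| = rω = 2.8275 m/s, perpendicular to OA.
Rod angle: sinφ = −(r/L) sinθ ⇒ φ = -16.569°; ω_rod = −rω cosθ/√(L²−r²sin²θ) = +17.061 rad/s.
V_P = V_A + ω_rod × AP, with AP = 0.0109 m along the rod.
Components: V_Px = −rω sinθ − a·ω_rod·sinφ = -2.6567 m/s;  V_Py = rω cosθ + a·ω_rod·cosφ = -0.62956 m/s.
|V_P| = √(V_Px² + V_Py²) = 2.7302 m/s.

2.73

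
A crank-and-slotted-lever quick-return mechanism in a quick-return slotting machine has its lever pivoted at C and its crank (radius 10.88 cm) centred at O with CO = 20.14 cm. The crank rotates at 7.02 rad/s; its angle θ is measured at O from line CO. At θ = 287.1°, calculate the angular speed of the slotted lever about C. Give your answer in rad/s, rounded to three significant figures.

ω = 7.02 rad/s
Crank pin A relative to C: A = (d + r cosθ, r sinθ); lever angle φ = atan2(r sinθ, d + r cosθ).
Differentiating tanφ: φ̇ = rω(d cosθ + r)/(d² + r² + 2dr cosθ).
d² + r² + 2dr cosθ = |CA|² = 0.0652856 m²;  d cosθ + r = +0.16802 m.
|ω_lever| = |0.1088·7.02·+0.16802| / 0.0652856 = 1.9657 rad/s.

1.97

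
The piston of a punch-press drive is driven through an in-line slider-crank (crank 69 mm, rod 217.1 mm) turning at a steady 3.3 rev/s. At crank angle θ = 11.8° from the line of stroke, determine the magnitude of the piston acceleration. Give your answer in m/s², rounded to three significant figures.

37.7

ω = 2π·3.3 = 20.73 rad/s
x(θ) = r cosθ + √(L² − r² sin²θ); with ω constant, a = ω²·d²x/dθ².
d²x/dθ² = −r cosθ − r²(cos2θ)/√u − r⁴ sin²2θ/(4u^{3/2}),  u = L² − r² sin²θ = 0.0469333 m².
Substituting r = 0.069 m, L = 0.2171 m, θ = 11.8°: d²x/dθ² = -0.08777 m.
a = ω²·d²x/dθ² = (20.73)²·(-0.08777) = -37.734 m/s²;  |a| = 37.734 m/s².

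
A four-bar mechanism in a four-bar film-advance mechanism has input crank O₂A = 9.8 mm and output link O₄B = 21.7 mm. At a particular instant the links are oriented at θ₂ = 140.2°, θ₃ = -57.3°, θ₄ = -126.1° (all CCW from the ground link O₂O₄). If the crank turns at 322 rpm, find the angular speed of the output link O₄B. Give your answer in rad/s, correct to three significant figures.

ω₂ = 33.72 rad/s (from 322 rpm).
Differentiating the loop-closure r₂e^{iθ₂}+r₃e^{iθ₃}=r₁+r₄e^{iθ₄} gives r₂ω₂e^{iθ₂}+r₃ω₃e^{iθ₃}=r₄ω₄e^{iθ₄}.
Eliminating the other unknown: ω₄ = r₂ω₂ sin(θ₂−θ₃) / [r₄ sin(θ₄−θ₃)].
Numerator sine = -0.30071; denominator sine = -0.93232.
Result = 0.0098·33.72·(-0.30071) / (0.0217·(-0.93232)) = +4.9116 rad/s; magnitude 4.9116 rad/s.

4.91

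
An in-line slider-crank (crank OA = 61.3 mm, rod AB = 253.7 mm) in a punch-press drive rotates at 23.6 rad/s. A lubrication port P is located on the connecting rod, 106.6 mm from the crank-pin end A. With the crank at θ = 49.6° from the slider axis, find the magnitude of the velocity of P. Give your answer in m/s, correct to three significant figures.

ω = 23.6 rad/s.  Crank-pin speed |V_A| = rω = 1.4467 m/s, perpendicular to OA.
Rod angle: sinφ = −(r/L) sinθ ⇒ φ = -10.603°; ω_rod = −rω cosθ/√(L²−r²sin²θ) = -3.76 rad/s.
V_P = V_A + ω_rod × AP, with AP = 0.1066 m along the rod.
Components: V_Px = −rω sinθ − a·ω_rod·sinφ = -1.1755 m/s;  V_Py = rω cosθ + a·ω_rod·cosφ = +0.54365 m/s.
|V_P| = √(V_Px² + V_Py²) = 1.2951 m/s.

1.30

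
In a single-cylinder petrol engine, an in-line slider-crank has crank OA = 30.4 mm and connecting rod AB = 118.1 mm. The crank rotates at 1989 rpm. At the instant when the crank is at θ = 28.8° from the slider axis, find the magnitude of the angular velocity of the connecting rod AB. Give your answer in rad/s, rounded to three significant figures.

47.3

ω = 208.3 rad/s (converted from 1989 rpm).
The rod makes angle φ with the slider axis where L sinφ = r sinθ; differentiating, L cosφ·φ̇ = r ω cosθ.
L cosφ = √(L² − r² sin²θ) = 0.11719 m.
|ω_rod| = r ω |cosθ| / √(L² − r² sin²θ) = 0.0304·208.3·0.87631/0.11719 = 47.349 rad/s.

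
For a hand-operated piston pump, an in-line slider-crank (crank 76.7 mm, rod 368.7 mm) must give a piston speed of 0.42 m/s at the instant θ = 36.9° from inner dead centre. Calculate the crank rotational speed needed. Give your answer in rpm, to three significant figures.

74.6

For an in-line slider-crank, |v_piston| = rω|sinθ|·[1 + r cosθ/√(L² − r² sin²θ)].
With r = 0.0767 m, L = 0.3687 m, θ = 36.9°: the bracketed kinematic factor |dx/dθ| = 0.053774 m.
ω = v/|dx/dθ| = 0.42/0.053774 = 7.8105 rad/s.
N = 60ω/(2π) = 74.585 rpm.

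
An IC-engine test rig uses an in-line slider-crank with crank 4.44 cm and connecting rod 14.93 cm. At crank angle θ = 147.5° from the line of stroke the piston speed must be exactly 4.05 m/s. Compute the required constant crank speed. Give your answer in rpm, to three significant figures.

For an in-line slider-crank, |v_piston| = rω|sinθ|·[1 + r cosθ/√(L² − r² sin²θ)].
With r = 0.0444 m, L = 0.1493 m, θ = 147.5°: the bracketed kinematic factor |dx/dθ| = 0.017795 m.
ω = v/|dx/dθ| = 4.05/0.017795 = 227.59 rad/s.
N = 60ω/(2π) = 2173.4 rpm.

2170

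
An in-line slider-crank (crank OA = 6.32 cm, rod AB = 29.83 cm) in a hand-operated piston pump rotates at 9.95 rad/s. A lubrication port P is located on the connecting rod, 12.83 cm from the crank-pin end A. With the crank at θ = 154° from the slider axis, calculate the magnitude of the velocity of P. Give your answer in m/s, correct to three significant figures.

0.410

ω = 9.95 rad/s.  Crank-pin speed |V_A| = rω = 0.62884 m/s, perpendicular to OA.
Rod angle: sinφ = −(r/L) sinθ ⇒ φ = -5.329°; ω_rod = −rω cosθ/√(L²−r²sin²θ) = +1.903 rad/s.
V_P = V_A + ω_rod × AP, with AP = 0.1283 m along the rod.
Components: V_Px = −rω sinθ − a·ω_rod·sinφ = -0.25299 m/s;  V_Py = rω cosθ + a·ω_rod·cosφ = -0.3221 m/s.
|V_P| = √(V_Px² + V_Py²) = 0.40958 m/s.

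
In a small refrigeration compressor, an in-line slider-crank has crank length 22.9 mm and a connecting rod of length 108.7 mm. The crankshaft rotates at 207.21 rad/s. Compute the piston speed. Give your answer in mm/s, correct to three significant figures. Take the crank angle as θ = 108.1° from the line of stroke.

ω = 207.2 rad/s
For an in-line slider-crank, x = r cosθ + √(L² − r² sin²θ), so v = −rω sinθ·[1 + r cosθ/√(L² − r² sin²θ)].
With r = 0.0229 m, L = 0.1087 m, θ = 108.1°: √(L² − r² sin²θ) = 0.1065 m.
v = −0.0229·207.2·0.95052·[1 + 0.0229·-0.31068/0.1065] = -4.209 m/s.
|v| = 4.209 m/s = 4209 mm/s.

4210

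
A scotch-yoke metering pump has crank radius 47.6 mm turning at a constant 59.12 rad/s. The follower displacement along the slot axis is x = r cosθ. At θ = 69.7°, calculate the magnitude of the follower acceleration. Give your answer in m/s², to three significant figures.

ω = 59.12 rad/s
x = r cosθ ⇒ ẍ = −rω² cosθ (ω constant).
|a| = rω²|cosθ| = 0.0476·(59.12)²·|cos 69.7°| = 57.72 m/s².

57.7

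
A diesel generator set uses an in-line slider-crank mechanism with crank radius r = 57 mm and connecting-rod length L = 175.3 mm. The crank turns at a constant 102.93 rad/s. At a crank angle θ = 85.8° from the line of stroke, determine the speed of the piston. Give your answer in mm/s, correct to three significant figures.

6000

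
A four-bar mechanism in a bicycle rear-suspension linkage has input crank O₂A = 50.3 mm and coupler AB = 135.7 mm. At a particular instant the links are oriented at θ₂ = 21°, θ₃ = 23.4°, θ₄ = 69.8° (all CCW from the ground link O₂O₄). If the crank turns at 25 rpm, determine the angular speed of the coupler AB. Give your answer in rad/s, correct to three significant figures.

ω₂ = 2.618 rad/s (from 25 rpm).
Differentiating the loop-closure r₂e^{iθ₂}+r₃e^{iθ₃}=r₁+r₄e^{iθ₄} gives r₂ω₂e^{iθ₂}+r₃ω₃e^{iθ₃}=r₄ω₄e^{iθ₄}.
Eliminating the other unknown: ω₃ = r₂ω₂ sin(θ₄−θ₂) / [r₃ sin(θ₃−θ₄)].
Numerator sine = +0.75241; denominator sine = -0.72417.
Result = 0.0503·2.618·(+0.75241) / (0.1357·(-0.72417)) = -1.0083 rad/s; magnitude 1.0083 rad/s.

1.01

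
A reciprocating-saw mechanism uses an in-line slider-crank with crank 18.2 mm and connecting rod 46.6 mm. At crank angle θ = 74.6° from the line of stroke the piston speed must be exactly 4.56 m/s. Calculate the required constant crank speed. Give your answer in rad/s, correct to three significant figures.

For an in-line slider-crank, |v_piston| = rω|sinθ|·[1 + r cosθ/√(L² − r² sin²θ)].
With r = 0.0182 m, L = 0.0466 m, θ = 74.6°: the bracketed kinematic factor |dx/dθ| = 0.019511 m.
ω = v/|dx/dθ| = 4.56/0.019511 = 233.71 rad/s.

234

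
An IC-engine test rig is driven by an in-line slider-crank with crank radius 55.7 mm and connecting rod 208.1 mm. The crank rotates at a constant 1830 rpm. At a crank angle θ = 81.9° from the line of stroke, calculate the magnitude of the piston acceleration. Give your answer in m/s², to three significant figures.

256

ω = 2π·1830/60 = 191.6 rad/s
x(θ) = r cosθ + √(L² − r² sin²θ); with ω constant, a = ω²·d²x/dθ².
d²x/dθ² = −r cosθ − r²(cos2θ)/√u − r⁴ sin²2θ/(4u^{3/2}),  u = L² − r² sin²θ = 0.0402647 m².
Substituting r = 0.0557 m, L = 0.2081 m, θ = 81.9°: d²x/dθ² = +0.0069761 m.
a = ω²·d²x/dθ² = (191.6)²·(+0.0069761) = +256.2 m/s²;  |a| = 256.2 m/s².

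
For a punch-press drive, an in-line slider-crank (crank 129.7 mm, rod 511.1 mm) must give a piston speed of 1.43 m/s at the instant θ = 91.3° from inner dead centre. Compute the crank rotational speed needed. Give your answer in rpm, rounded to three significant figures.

For an in-line slider-crank, |v_piston| = rω|sinθ|·[1 + r cosθ/√(L² − r² sin²θ)].
With r = 0.1297 m, L = 0.5111 m, θ = 91.3°: the bracketed kinematic factor |dx/dθ| = 0.12889 m.
ω = v/|dx/dθ| = 1.43/0.12889 = 11.094 rad/s.
N = 60ω/(2π) = 105.94 rpm.

106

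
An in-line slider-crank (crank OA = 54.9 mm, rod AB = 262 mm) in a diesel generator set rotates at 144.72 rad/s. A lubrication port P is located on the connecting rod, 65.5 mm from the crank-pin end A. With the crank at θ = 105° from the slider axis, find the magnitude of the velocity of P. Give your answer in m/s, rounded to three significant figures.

ω = 144.7 rad/s.  Crank-pin speed |V_A| = rω = 7.9451 m/s, perpendicular to OA.
Rod angle: sinφ = −(r/L) sinθ ⇒ φ = -11.677°; ω_rod = −rω cosθ/√(L²−r²sin²θ) = +8.0145 rad/s.
V_P = V_A + ω_rod × AP, with AP = 0.0655 m along the rod.
Components: V_Px = −rω sinθ − a·ω_rod·sinφ = -7.5682 m/s;  V_Py = rω cosθ + a·ω_rod·cosφ = -1.5423 m/s.
|V_P| = √(V_Px² + V_Py²) = 7.7237 m/s.

7.72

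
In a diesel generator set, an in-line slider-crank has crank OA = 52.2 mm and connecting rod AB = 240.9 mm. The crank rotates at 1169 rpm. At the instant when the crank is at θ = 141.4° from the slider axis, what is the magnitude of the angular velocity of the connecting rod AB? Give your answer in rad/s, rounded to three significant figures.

ω = 122.4 rad/s (converted from 1169 rpm).
The rod makes angle φ with the slider axis where L sinφ = r sinθ; differentiating, L cosφ·φ̇ = r ω cosθ.
L cosφ = √(L² − r² sin²θ) = 0.23869 m.
|ω_rod| = r ω |cosθ| / √(L² − r² sin²θ) = 0.0522·122.4·0.78152/0.23869 = 20.923 rad/s.

20.9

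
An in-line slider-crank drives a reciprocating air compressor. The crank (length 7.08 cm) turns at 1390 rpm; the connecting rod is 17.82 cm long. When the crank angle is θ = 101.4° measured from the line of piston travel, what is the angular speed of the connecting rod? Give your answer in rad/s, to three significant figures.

12.4

ω = 145.6 rad/s (converted from 1390 rpm).
The rod makes angle φ with the slider axis where L sinφ = r sinθ; differentiating, L cosφ·φ̇ = r ω cosθ.
L cosφ = √(L² − r² sin²θ) = 0.16413 m.
|ω_rod| = r ω |cosθ| / √(L² − r² sin²θ) = 0.0708·145.6·0.19766/0.16413 = 12.411 rad/s.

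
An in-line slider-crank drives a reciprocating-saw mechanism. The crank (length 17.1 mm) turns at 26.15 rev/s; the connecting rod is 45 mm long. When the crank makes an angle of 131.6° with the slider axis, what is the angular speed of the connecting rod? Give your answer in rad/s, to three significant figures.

43.2

ω = 164.3 rad/s (converted from 26.15 rev/s).
The rod makes angle φ with the slider axis where L sinφ = r sinθ; differentiating, L cosφ·φ̇ = r ω cosθ.
L cosφ = √(L² − r² sin²θ) = 0.043145 m.
|ω_rod| = r ω |cosθ| / √(L² − r² sin²θ) = 0.0171·164.3·0.66393/0.043145 = 43.235 rad/s.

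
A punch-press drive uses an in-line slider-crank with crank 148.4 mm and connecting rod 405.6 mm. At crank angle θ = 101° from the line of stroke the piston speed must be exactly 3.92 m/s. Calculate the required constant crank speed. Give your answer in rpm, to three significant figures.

278

For an in-line slider-crank, |v_piston| = rω|sinθ|·[1 + r cosθ/√(L² − r² sin²θ)].
With r = 0.1484 m, L = 0.4056 m, θ = 101°: the bracketed kinematic factor |dx/dθ| = 0.13478 m.
ω = v/|dx/dθ| = 3.92/0.13478 = 29.085 rad/s.
N = 60ω/(2π) = 277.74 rpm.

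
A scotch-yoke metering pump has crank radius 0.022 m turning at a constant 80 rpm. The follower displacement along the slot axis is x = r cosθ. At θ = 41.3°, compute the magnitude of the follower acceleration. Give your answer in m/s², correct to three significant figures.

ω = 8.378 rad/s (from 80 rpm).
x = r cosθ ⇒ ẍ = −rω² cosθ (ω constant).
|a| = rω²|cosθ| = 0.022·(8.378)²·|cos 41.3°| = 1.16 m/s².

1.16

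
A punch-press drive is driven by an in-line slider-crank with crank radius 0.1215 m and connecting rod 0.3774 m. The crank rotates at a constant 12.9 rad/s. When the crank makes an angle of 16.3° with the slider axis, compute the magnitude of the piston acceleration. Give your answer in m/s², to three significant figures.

25.0

ω = 12.9 rad/s
x(θ) = r cosθ + √(L² − r² sin²θ); with ω constant, a = ω²·d²x/dθ².
d²x/dθ² = −r cosθ − r²(cos2θ)/√u − r⁴ sin²2θ/(4u^{3/2}),  u = L² − r² sin²θ = 0.141268 m².
Substituting r = 0.1215 m, L = 0.3774 m, θ = 16.3°: d²x/dθ² = -0.15 m.
a = ω²·d²x/dθ² = (12.9)²·(-0.15) = -24.962 m/s²;  |a| = 24.962 m/s².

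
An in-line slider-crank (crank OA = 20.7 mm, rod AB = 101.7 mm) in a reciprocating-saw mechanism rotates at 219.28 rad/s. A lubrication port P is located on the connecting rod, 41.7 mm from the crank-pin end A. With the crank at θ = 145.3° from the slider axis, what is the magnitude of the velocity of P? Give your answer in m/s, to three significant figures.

3.26

ω = 219.3 rad/s.  Crank-pin speed |V_A| = rω = 4.5391 m/s, perpendicular to OA.
Rod angle: sinφ = −(r/L) sinθ ⇒ φ = -6.654°; ω_rod = −rω cosθ/√(L²−r²sin²θ) = +36.943 rad/s.
V_P = V_A + ω_rod × AP, with AP = 0.0417 m along the rod.
Components: V_Px = −rω sinθ − a·ω_rod·sinφ = -2.4055 m/s;  V_Py = rω cosθ + a·ω_rod·cosφ = -2.2016 m/s.
|V_P| = √(V_Px² + V_Py²) = 3.2609 m/s.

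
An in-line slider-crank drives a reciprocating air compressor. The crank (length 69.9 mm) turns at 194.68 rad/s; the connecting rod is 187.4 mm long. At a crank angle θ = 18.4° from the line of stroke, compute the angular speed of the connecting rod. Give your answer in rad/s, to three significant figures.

ω = 194.7 rad/s
The rod makes angle φ with the slider axis where L sinφ = r sinθ; differentiating, L cosφ·φ̇ = r ω cosθ.
L cosφ = √(L² − r² sin²θ) = 0.1861 m.
|ω_rod| = r ω |cosθ| / √(L² − r² sin²θ) = 0.0699·194.7·0.94888/0.1861 = 69.386 rad/s.

69.4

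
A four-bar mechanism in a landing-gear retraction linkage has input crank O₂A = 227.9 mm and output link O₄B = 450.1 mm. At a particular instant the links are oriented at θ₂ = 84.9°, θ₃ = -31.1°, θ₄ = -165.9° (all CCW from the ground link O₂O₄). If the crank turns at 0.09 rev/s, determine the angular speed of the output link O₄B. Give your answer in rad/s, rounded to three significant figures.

ω₂ = 0.5655 rad/s (from 0.09 rev/s).
Differentiating the loop-closure r₂e^{iθ₂}+r₃e^{iθ₃}=r₁+r₄e^{iθ₄} gives r₂ω₂e^{iθ₂}+r₃ω₃e^{iθ₃}=r₄ω₄e^{iθ₄}.
Eliminating the other unknown: ω₄ = r₂ω₂ sin(θ₂−θ₃) / [r₄ sin(θ₄−θ₃)].
Numerator sine = +0.89879; denominator sine = -0.70957.
Result = 0.2279·0.5655·(+0.89879) / (0.4501·(-0.70957)) = -0.36268 rad/s; magnitude 0.36268 rad/s.

0.363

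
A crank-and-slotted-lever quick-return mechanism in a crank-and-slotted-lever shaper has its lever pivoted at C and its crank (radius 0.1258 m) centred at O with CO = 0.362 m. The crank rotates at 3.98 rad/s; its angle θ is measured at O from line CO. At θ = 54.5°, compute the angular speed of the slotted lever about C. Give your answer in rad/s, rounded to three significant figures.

0.842

ω = 3.98 rad/s
Crank pin A relative to C: A = (d + r cosθ, r sinθ); lever angle φ = atan2(r sinθ, d + r cosθ).
Differentiating tanφ: φ̇ = rω(d cosθ + r)/(d² + r² + 2dr cosθ).
d² + r² + 2dr cosθ = |CA|² = 0.19976 m²;  d cosθ + r = +0.33601 m.
|ω_lever| = |0.1258·3.98·+0.33601| / 0.19976 = 0.8422 rad/s.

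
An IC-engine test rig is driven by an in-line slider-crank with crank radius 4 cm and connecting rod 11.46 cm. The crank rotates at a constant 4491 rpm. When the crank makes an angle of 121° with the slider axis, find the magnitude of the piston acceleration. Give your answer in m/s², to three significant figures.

ω = 2π·4491/60 = 470.3 rad/s
x(θ) = r cosθ + √(L² − r² sin²θ); with ω constant, a = ω²·d²x/dθ².
d²x/dθ² = −r cosθ − r²(cos2θ)/√u − r⁴ sin²2θ/(4u^{3/2}),  u = L² − r² sin²θ = 0.0119576 m².
Substituting r = 0.04 m, L = 0.1146 m, θ = 121°: d²x/dθ² = +0.027089 m.
a = ω²·d²x/dθ² = (470.3)²·(+0.027089) = +5991.5 m/s²;  |a| = 5991.5 m/s².

5990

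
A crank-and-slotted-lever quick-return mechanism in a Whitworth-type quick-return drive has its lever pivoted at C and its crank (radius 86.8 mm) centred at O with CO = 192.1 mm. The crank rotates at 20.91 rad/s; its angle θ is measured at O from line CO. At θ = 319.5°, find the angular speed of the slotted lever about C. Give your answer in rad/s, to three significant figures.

ω = 20.91 rad/s
Crank pin A relative to C: A = (d + r cosθ, r sinθ); lever angle φ = atan2(r sinθ, d + r cosθ).
Differentiating tanφ: φ̇ = rω(d cosθ + r)/(d² + r² + 2dr cosθ).
d² + r² + 2dr cosθ = |CA|² = 0.0697951 m²;  d cosθ + r = +0.23287 m.
|ω_lever| = |0.0868·20.91·+0.23287| / 0.0697951 = 6.0558 rad/s.

6.06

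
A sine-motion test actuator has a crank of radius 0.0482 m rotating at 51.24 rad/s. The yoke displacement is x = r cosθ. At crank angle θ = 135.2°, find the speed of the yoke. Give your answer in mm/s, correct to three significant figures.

1740

ω = 51.24 rad/s
x = r cosθ ⇒ ẋ = −rω sinθ.
|v| = rω|sinθ| = 0.0482·51.24·|sin 135.2°| = 1.7403 m/s = 1740.3 mm/s.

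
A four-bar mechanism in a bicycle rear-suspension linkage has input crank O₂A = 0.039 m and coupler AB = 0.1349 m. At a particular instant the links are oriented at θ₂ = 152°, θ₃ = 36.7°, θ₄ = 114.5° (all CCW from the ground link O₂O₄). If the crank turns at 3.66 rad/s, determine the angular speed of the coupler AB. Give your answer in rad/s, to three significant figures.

0.659

ω₂ = 3.66 rad/s
Differentiating the loop-closure r₂e^{iθ₂}+r₃e^{iθ₃}=r₁+r₄e^{iθ₄} gives r₂ω₂e^{iθ₂}+r₃ω₃e^{iθ₃}=r₄ω₄e^{iθ₄}.
Eliminating the other unknown: ω₃ = r₂ω₂ sin(θ₄−θ₂) / [r₃ sin(θ₃−θ₄)].
Numerator sine = -0.60876; denominator sine = -0.97742.
Result = 0.039·3.66·(-0.60876) / (0.1349·(-0.97742)) = +0.65902 rad/s; magnitude 0.65902 rad/s.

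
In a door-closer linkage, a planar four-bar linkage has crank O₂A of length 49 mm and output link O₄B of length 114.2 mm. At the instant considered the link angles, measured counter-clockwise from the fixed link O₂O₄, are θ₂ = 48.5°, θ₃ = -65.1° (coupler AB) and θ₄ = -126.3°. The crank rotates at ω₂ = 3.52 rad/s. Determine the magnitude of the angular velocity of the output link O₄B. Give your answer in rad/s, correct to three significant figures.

1.58

ω₂ = 3.52 rad/s
Differentiating the loop-closure r₂e^{iθ₂}+r₃e^{iθ₃}=r₁+r₄e^{iθ₄} gives r₂ω₂e^{iθ₂}+r₃ω₃e^{iθ₃}=r₄ω₄e^{iθ₄}.
Eliminating the other unknown: ω₄ = r₂ω₂ sin(θ₂−θ₃) / [r₄ sin(θ₄−θ₃)].
Numerator sine = +0.91636; denominator sine = -0.87631.
Result = 0.049·3.52·(+0.91636) / (0.1142·(-0.87631)) = -1.5794 rad/s; magnitude 1.5794 rad/s.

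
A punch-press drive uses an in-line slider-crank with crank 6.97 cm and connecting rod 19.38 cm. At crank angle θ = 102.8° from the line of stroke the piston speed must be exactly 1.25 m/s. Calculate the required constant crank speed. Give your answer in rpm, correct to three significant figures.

192

For an in-line slider-crank, |v_piston| = rω|sinθ|·[1 + r cosθ/√(L² − r² sin²θ)].
With r = 0.0697 m, L = 0.1938 m, θ = 102.8°: the bracketed kinematic factor |dx/dθ| = 0.062185 m.
ω = v/|dx/dθ| = 1.25/0.062185 = 20.101 rad/s.
N = 60ω/(2π) = 191.95 rpm.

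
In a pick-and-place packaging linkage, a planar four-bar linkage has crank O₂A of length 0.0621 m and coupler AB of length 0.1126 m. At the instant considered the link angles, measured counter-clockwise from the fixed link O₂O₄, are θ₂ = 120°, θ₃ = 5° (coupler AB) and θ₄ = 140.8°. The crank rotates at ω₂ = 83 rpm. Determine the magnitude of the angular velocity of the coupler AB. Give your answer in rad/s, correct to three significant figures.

2.44

ω₂ = 8.692 rad/s (from 83 rpm).
Differentiating the loop-closure r₂e^{iθ₂}+r₃e^{iθ₃}=r₁+r₄e^{iθ₄} gives r₂ω₂e^{iθ₂}+r₃ω₃e^{iθ₃}=r₄ω₄e^{iθ₄}.
Eliminating the other unknown: ω₃ = r₂ω₂ sin(θ₄−θ₂) / [r₃ sin(θ₃−θ₄)].
Numerator sine = +0.35511; denominator sine = -0.69717.
Result = 0.0621·8.692·(+0.35511) / (0.1126·(-0.69717)) = -2.4417 rad/s; magnitude 2.4417 rad/s.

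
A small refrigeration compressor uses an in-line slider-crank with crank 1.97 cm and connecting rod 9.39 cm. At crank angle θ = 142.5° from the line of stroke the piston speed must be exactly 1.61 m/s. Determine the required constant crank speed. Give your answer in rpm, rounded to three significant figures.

For an in-line slider-crank, |v_piston| = rω|sinθ|·[1 + r cosθ/√(L² − r² sin²θ)].
With r = 0.0197 m, L = 0.0939 m, θ = 142.5°: the bracketed kinematic factor |dx/dθ| = 0.00998 m.
ω = v/|dx/dθ| = 1.61/0.00998 = 161.32 rad/s.
N = 60ω/(2π) = 1540.5 rpm.

1540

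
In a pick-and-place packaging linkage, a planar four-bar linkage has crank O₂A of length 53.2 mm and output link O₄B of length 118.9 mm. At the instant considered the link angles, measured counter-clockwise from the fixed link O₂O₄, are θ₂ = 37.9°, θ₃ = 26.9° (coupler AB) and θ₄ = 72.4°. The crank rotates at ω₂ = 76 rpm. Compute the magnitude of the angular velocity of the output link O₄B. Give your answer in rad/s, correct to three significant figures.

ω₂ = 7.959 rad/s (from 76 rpm).
Differentiating the loop-closure r₂e^{iθ₂}+r₃e^{iθ₃}=r₁+r₄e^{iθ₄} gives r₂ω₂e^{iθ₂}+r₃ω₃e^{iθ₃}=r₄ω₄e^{iθ₄}.
Eliminating the other unknown: ω₄ = r₂ω₂ sin(θ₂−θ₃) / [r₄ sin(θ₄−θ₃)].
Numerator sine = +0.19081; denominator sine = +0.71325.
Result = 0.0532·7.959·(+0.19081) / (0.1189·(+0.71325)) = +0.95264 rad/s; magnitude 0.95264 rad/s.

0.953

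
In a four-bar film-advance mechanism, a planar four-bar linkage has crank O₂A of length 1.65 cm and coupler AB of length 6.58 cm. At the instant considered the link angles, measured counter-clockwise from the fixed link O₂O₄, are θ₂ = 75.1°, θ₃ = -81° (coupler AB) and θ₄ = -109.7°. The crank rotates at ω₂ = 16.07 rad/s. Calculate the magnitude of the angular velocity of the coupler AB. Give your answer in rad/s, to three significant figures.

ω₂ = 16.07 rad/s
Differentiating the loop-closure r₂e^{iθ₂}+r₃e^{iθ₃}=r₁+r₄e^{iθ₄} gives r₂ω₂e^{iθ₂}+r₃ω₃e^{iθ₃}=r₄ω₄e^{iθ₄}.
Eliminating the other unknown: ω₃ = r₂ω₂ sin(θ₄−θ₂) / [r₃ sin(θ₃−θ₄)].
Numerator sine = +0.08368; denominator sine = +0.48022.
Result = 0.0165·16.07·(+0.08368) / (0.0658·(+0.48022)) = +0.70217 rad/s; magnitude 0.70217 rad/s.

0.702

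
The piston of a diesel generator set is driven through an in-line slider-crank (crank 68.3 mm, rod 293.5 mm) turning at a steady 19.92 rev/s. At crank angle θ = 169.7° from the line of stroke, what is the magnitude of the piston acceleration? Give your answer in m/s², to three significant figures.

819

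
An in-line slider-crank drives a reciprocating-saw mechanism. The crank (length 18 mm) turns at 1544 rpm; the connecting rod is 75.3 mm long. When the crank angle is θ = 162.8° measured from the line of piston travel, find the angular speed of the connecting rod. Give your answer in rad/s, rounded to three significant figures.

ω = 161.7 rad/s (converted from 1544 rpm).
The rod makes angle φ with the slider axis where L sinφ = r sinθ; differentiating, L cosφ·φ̇ = r ω cosθ.
L cosφ = √(L² − r² sin²θ) = 0.075112 m.
|ω_rod| = r ω |cosθ| / √(L² − r² sin²θ) = 0.018·161.7·0.95528/0.075112 = 37.014 rad/s.

37.0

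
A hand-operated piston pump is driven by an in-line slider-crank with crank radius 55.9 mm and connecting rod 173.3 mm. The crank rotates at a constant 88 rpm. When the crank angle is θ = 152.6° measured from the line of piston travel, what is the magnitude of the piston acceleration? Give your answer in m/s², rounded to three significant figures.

ω = 2π·88/60 = 9.215 rad/s
x(θ) = r cosθ + √(L² − r² sin²θ); with ω constant, a = ω²·d²x/dθ².
d²x/dθ² = −r cosθ − r²(cos2θ)/√u − r⁴ sin²2θ/(4u^{3/2}),  u = L² − r² sin²θ = 0.0293711 m².
Substituting r = 0.0559 m, L = 0.1733 m, θ = 152.6°: d²x/dθ² = +0.038795 m.
a = ω²·d²x/dθ² = (9.215)²·(+0.038795) = +3.2946 m/s²;  |a| = 3.2946 m/s².

3.29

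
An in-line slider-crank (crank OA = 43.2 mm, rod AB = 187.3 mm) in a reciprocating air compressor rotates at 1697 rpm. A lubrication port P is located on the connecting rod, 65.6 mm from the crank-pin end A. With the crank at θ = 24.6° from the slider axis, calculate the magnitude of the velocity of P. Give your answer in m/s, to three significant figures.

5.69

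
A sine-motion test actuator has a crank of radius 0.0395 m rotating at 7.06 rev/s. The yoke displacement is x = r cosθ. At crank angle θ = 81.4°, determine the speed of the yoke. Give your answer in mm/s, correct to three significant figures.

ω = 44.36 rad/s (from 7.06 rev/s).
x = r cosθ ⇒ ẋ = −rω sinθ.
|v| = rω|sinθ| = 0.0395·44.36·|sin 81.4°| = 1.7325 m/s = 1732.5 mm/s.

1730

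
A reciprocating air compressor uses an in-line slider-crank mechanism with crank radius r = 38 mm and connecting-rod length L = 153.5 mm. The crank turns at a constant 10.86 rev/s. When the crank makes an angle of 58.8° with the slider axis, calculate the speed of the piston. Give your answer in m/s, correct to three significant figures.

ω = 2π·10.9 = 68.24 rad/s
For an in-line slider-crank, x = r cosθ + √(L² − r² sin²θ), so v = −rω sinθ·[1 + r cosθ/√(L² − r² sin²θ)].
With r = 0.038 m, L = 0.1535 m, θ = 58.8°: √(L² − r² sin²θ) = 0.15002 m.
v = −0.038·68.24·0.85536·[1 + 0.038·0.51803/0.15002] = -2.5089 m/s.
|v| = 2.5089 m/s.

2.51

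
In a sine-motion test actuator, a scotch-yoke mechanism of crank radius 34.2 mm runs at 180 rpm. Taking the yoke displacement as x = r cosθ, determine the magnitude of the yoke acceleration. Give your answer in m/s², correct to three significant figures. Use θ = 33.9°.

ω = 18.85 rad/s (from 180 rpm).
x = r cosθ ⇒ ẍ = −rω² cosθ (ω constant).
|a| = rω²|cosθ| = 0.0342·(18.85)²·|cos 33.9°| = 10.086 m/s².

10.1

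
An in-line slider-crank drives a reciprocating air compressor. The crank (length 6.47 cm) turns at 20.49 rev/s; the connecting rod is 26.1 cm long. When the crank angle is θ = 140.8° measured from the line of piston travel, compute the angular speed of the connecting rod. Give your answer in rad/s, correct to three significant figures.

ω = 128.7 rad/s (converted from 20.49 rev/s).
The rod makes angle φ with the slider axis where L sinφ = r sinθ; differentiating, L cosφ·φ̇ = r ω cosθ.
L cosφ = √(L² − r² sin²θ) = 0.25778 m.
|ω_rod| = r ω |cosθ| / √(L² − r² sin²θ) = 0.0647·128.7·0.77494/0.25778 = 25.041 rad/s.

25.0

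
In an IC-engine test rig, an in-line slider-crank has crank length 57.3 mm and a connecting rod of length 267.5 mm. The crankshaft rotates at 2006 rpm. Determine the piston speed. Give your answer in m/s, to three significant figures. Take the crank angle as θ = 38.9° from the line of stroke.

ω = 2π·2006/60 = 210.1 rad/s
For an in-line slider-crank, x = r cosθ + √(L² − r² sin²θ), so v = −rω sinθ·[1 + r cosθ/√(L² − r² sin²θ)].
With r = 0.0573 m, L = 0.2675 m, θ = 38.9°: √(L² − r² sin²θ) = 0.26507 m.
v = −0.0573·210.1·0.62796·[1 + 0.0573·0.77824/0.26507] = -8.8303 m/s.
|v| = 8.8303 m/s.

8.83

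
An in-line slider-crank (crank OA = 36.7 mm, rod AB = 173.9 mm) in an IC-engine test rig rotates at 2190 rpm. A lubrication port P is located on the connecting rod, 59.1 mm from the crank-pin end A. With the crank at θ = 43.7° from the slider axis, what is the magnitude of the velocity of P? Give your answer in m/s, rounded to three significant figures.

7.32

ω = 229.3 rad/s.  Crank-pin speed |V_A| = rω = 8.4166 m/s, perpendicular to OA.
Rod angle: sinφ = −(r/L) sinθ ⇒ φ = -8.384°; ω_rod = −rω cosθ/√(L²−r²sin²θ) = -35.369 rad/s.
V_P = V_A + ω_rod × AP, with AP = 0.0591 m along the rod.
Components: V_Px = −rω sinθ − a·ω_rod·sinφ = -6.1197 m/s;  V_Py = rω cosθ + a·ω_rod·cosφ = +4.017 m/s.
|V_P| = √(V_Px² + V_Py²) = 7.3203 m/s.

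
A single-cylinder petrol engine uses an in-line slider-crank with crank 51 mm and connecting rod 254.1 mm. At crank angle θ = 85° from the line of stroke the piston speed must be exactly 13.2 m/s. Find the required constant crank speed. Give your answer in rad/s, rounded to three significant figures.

255

For an in-line slider-crank, |v_piston| = rω|sinθ|·[1 + r cosθ/√(L² − r² sin²θ)].
With r = 0.051 m, L = 0.2541 m, θ = 85°: the bracketed kinematic factor |dx/dθ| = 0.051713 m.
ω = v/|dx/dθ| = 13.2/0.051713 = 255.26 rad/s.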